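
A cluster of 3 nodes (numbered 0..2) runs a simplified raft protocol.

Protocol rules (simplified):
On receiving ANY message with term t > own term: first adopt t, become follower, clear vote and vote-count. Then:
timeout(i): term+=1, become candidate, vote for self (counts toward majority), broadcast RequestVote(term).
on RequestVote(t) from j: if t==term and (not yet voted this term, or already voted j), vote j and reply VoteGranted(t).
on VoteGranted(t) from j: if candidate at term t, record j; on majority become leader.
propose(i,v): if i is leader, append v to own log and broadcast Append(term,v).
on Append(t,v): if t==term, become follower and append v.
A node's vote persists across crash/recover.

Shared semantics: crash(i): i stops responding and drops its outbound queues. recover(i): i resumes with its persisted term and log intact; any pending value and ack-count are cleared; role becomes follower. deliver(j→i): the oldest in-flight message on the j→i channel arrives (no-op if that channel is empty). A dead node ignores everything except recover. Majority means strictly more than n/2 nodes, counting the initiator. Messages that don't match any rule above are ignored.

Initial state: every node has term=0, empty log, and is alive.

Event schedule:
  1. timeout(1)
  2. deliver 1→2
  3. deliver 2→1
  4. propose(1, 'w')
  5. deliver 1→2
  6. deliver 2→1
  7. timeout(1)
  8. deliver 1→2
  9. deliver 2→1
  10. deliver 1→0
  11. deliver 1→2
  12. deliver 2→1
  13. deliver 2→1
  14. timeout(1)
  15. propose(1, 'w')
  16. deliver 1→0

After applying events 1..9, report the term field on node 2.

2

after 1 — timeout(1): n1:cand/t1/[-]
after 2 — deliver 1→2: n2:foll/t1/[-]
after 3 — deliver 2→1: n1:lead/t1/[-]
after 4 — propose(1,'w'): n1:lead/t1/[w]
after 5 — deliver 1→2: n2:foll/t1/[w]
after 6 — deliver 2→1: ·
after 7 — timeout(1): n1:cand/t2/[w]
after 8 — deliver 1→2: n2:foll/t2/[w]
after 9 — deliver 2→1: n1:lead/t2/[w]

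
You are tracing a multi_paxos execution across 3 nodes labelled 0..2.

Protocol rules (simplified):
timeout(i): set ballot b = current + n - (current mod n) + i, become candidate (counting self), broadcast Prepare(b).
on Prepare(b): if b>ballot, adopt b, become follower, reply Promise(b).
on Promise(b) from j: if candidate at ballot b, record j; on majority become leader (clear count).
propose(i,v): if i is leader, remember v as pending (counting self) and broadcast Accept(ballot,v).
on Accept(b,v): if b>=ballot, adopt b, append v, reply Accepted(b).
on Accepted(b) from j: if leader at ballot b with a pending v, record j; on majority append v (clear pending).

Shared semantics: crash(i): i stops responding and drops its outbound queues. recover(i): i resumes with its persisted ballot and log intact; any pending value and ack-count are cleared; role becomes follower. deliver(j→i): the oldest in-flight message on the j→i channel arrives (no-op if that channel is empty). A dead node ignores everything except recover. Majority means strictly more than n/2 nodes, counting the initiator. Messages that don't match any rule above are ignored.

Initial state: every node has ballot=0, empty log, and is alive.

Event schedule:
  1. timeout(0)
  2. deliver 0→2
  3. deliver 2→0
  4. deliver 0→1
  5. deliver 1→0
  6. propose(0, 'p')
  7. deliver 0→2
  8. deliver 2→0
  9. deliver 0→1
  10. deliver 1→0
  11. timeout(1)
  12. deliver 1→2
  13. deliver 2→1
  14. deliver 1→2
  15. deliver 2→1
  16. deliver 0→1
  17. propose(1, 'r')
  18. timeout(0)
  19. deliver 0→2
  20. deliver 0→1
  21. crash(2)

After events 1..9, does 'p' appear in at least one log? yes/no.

1. timeout(0):  <0:cand b3 ->
2. deliver 0→2:  <2:foll b3 ->
3. deliver 2→0:  <0:lead b3 ->
4. deliver 0→1:  <1:foll b3 ->
5. deliver 1→0:  nop
6. propose(0,'p'):  nop
7. deliver 0→2:  <2:foll b3 p>
8. deliver 2→0:  <0:lead b3 p>
9. deliver 0→1:  <1:foll b3 p>

yes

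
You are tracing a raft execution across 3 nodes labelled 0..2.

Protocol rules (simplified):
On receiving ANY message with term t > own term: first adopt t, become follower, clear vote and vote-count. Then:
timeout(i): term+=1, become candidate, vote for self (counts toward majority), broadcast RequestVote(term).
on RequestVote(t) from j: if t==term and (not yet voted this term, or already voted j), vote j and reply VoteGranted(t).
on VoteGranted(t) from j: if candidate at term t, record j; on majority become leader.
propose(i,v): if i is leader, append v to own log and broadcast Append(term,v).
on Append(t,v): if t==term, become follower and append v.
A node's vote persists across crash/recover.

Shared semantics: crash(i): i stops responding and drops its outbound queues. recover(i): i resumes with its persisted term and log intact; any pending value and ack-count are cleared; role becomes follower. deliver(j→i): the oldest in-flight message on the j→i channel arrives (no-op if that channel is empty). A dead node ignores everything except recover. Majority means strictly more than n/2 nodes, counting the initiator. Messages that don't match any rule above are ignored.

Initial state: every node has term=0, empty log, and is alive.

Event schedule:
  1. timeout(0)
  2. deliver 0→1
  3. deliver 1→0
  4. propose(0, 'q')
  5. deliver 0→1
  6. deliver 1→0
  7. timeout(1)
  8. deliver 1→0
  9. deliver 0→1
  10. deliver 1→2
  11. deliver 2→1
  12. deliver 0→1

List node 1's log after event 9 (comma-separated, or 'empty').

e1 timeout(0): 0[cand,t=1,-]
e2 deliver 0→1: 1[foll,t=1,-]
e3 deliver 1→0: 0[lead,t=1,-]
e4 propose(0,'q'): 0[lead,t=1,q]
e5 deliver 0→1: 1[foll,t=1,q]
e6 deliver 1→0: ·
e7 timeout(1): 1[cand,t=2,q]
e8 deliver 1→0: 0[foll,t=2,q]
e9 deliver 0→1: 1[lead,t=2,q]

q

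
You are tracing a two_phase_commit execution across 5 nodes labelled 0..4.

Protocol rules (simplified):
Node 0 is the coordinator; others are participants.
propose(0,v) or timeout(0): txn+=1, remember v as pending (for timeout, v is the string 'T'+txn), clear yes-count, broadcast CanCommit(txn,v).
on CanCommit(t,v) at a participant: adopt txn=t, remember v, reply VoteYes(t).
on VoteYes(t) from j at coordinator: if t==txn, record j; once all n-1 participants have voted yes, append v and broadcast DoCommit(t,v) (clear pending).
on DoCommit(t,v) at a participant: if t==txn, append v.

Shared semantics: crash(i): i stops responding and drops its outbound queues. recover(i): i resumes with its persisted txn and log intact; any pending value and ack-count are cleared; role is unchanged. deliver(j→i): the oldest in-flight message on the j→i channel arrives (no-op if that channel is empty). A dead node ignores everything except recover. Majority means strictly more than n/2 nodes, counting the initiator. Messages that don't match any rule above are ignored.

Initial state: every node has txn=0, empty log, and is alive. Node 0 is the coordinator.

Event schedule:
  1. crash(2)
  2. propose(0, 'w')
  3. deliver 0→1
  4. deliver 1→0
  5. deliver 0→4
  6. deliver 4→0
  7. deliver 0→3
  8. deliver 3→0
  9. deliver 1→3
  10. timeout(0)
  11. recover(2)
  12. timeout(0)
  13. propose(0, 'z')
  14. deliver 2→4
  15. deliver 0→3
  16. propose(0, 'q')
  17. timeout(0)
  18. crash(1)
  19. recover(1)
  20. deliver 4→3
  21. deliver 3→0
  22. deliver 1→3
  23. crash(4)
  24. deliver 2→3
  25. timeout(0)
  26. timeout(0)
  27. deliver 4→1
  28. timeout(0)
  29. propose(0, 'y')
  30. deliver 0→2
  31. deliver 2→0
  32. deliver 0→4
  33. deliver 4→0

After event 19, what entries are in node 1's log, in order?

e1 crash(2): 2[✗part,t=0,-]
e2 propose(0,'w'): 0[coor,t=1,-]
e3 deliver 0→1: 1[part,t=1,-]
e4 deliver 1→0: ·
e5 deliver 0→4: 4[part,t=1,-]
e6 deliver 4→0: ·
e7 deliver 0→3: 3[part,t=1,-]
e8 deliver 3→0: ·
e9 deliver 1→3: ·
e10 timeout(0): 0[coor,t=2,-]
e11 recover(2): 2[part,t=0,-]
e12 timeout(0): 0[coor,t=3,-]
e13 propose(0,'z'): 0[coor,t=4,-]
e14 deliver 2→4: ·
e15 deliver 0→3: 3[part,t=2,-]
e16 propose(0,'q'): 0[coor,t=5,-]
e17 timeout(0): 0[coor,t=6,-]
e18 crash(1): 1[✗part,t=1,-]
e19 recover(1): 1[part,t=1,-]

empty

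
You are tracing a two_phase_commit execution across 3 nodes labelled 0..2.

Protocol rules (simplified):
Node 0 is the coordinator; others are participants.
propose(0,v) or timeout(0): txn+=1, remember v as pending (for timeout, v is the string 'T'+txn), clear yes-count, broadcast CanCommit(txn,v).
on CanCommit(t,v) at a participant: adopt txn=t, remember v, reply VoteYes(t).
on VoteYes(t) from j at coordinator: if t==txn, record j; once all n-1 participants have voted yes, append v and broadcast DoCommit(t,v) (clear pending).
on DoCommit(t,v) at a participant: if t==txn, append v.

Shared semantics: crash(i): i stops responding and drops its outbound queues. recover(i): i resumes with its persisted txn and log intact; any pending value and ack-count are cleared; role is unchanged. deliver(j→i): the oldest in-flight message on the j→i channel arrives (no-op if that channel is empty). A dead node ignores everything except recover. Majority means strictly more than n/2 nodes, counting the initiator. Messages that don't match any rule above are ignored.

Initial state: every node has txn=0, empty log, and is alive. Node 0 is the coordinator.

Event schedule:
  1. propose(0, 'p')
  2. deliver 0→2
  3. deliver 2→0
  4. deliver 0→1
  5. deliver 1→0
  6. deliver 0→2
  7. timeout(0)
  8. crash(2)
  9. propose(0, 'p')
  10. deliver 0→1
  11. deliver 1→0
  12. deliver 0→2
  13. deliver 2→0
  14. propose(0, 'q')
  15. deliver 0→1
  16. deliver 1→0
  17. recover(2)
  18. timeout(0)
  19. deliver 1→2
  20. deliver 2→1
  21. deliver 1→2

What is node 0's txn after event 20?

1. propose(0,'p'):  <0:coor t1 ->
2. deliver 0→2:  <2:part t1 ->
3. deliver 2→0:  nop
4. deliver 0→1:  <1:part t1 ->
5. deliver 1→0:  <0:coor t1 p>
6. deliver 0→2:  <2:part t1 p>
7. timeout(0):  <0:coor t2 p>
8. crash(2):  <2:✗part t1 p>
9. propose(0,'p'):  <0:coor t3 p>
10. deliver 0→1:  <1:part t1 p>
11. deliver 1→0:  nop
12. deliver 0→2:  nop
13. deliver 2→0:  nop
14. propose(0,'q'):  <0:coor t4 p>
15. deliver 0→1:  <1:part t2 p>
16. deliver 1→0:  nop
17. recover(2):  <2:part t1 p>
18. timeout(0):  <0:coor t5 p>
19. deliver 1→2:  nop
20. deliver 2→1:  nop

5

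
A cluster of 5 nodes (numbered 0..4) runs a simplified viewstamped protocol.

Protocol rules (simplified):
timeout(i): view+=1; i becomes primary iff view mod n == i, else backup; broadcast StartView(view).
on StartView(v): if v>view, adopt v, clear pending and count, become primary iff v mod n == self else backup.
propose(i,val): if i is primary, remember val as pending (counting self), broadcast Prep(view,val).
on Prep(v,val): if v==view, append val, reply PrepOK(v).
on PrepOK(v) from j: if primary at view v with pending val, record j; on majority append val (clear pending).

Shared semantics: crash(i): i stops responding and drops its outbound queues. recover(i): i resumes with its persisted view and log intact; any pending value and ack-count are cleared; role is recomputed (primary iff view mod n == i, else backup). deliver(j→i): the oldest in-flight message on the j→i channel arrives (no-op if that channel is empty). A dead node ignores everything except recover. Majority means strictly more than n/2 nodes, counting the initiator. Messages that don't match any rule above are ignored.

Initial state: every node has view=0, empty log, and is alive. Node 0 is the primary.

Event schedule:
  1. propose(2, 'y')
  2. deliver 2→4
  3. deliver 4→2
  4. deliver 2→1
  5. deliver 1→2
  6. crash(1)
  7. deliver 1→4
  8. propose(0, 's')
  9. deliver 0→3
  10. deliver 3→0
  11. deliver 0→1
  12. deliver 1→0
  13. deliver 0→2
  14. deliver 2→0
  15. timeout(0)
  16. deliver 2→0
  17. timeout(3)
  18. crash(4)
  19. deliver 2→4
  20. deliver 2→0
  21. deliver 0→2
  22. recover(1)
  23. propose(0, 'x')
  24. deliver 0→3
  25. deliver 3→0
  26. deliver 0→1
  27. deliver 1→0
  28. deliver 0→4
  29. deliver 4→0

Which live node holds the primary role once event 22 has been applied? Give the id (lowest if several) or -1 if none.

step 1 propose(2,'y'): —
step 2 deliver 2→4: —
step 3 deliver 4→2: —
step 4 deliver 2→1: —
step 5 deliver 1→2: —
step 6 crash(1): 1={✗back,v=0,log=-}
step 7 deliver 1→4: —
step 8 propose(0,'s'): —
step 9 deliver 0→3: 3={back,v=0,log=s}
step 10 deliver 3→0: —
step 11 deliver 0→1: —
step 12 deliver 1→0: —
step 13 deliver 0→2: 2={back,v=0,log=s}
step 14 deliver 2→0: 0={prim,v=0,log=s}
step 15 timeout(0): 0={back,v=1,log=s}
step 16 deliver 2→0: —
step 17 timeout(3): 3={back,v=1,log=s}
step 18 crash(4): 4={✗back,v=0,log=-}
step 19 deliver 2→4: —
step 20 deliver 2→0: —
step 21 deliver 0→2: 2={back,v=1,log=s}
step 22 recover(1): 1={back,v=0,log=-}

-1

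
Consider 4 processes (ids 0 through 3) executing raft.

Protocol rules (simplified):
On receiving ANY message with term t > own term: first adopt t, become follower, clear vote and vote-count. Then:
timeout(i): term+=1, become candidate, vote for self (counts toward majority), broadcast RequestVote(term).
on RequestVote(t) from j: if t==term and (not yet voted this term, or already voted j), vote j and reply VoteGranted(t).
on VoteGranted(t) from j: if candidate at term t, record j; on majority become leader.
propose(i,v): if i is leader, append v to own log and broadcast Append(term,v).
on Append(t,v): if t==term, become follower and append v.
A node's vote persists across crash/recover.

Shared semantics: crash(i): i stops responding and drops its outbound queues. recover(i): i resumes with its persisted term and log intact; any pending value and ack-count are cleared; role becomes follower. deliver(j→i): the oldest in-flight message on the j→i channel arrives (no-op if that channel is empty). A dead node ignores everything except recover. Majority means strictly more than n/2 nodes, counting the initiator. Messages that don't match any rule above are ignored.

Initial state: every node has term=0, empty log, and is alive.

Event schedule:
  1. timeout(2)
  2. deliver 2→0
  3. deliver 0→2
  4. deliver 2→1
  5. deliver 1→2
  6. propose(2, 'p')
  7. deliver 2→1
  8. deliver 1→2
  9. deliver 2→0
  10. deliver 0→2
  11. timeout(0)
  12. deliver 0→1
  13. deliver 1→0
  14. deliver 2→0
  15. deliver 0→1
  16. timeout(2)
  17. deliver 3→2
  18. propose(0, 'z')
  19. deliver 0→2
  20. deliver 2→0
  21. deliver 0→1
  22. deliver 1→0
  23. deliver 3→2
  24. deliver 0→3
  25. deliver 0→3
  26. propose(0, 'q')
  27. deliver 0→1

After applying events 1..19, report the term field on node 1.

2

e1 timeout(2): 2[cand,t=1,-]
e2 deliver 2→0: 0[foll,t=1,-]
e3 deliver 0→2: ·
e4 deliver 2→1: 1[foll,t=1,-]
e5 deliver 1→2: 2[lead,t=1,-]
e6 propose(2,'p'): 2[lead,t=1,p]
e7 deliver 2→1: 1[foll,t=1,p]
e8 deliver 1→2: ·
e9 deliver 2→0: 0[foll,t=1,p]
e10 deliver 0→2: ·
e11 timeout(0): 0[cand,t=2,p]
e12 deliver 0→1: 1[foll,t=2,p]
e13 deliver 1→0: ·
e14 deliver 2→0: ·
e15 deliver 0→1: ·
e16 timeout(2): 2[cand,t=2,p]
e17 deliver 3→2: ·
e18 propose(0,'z'): ·
e19 deliver 0→2: ·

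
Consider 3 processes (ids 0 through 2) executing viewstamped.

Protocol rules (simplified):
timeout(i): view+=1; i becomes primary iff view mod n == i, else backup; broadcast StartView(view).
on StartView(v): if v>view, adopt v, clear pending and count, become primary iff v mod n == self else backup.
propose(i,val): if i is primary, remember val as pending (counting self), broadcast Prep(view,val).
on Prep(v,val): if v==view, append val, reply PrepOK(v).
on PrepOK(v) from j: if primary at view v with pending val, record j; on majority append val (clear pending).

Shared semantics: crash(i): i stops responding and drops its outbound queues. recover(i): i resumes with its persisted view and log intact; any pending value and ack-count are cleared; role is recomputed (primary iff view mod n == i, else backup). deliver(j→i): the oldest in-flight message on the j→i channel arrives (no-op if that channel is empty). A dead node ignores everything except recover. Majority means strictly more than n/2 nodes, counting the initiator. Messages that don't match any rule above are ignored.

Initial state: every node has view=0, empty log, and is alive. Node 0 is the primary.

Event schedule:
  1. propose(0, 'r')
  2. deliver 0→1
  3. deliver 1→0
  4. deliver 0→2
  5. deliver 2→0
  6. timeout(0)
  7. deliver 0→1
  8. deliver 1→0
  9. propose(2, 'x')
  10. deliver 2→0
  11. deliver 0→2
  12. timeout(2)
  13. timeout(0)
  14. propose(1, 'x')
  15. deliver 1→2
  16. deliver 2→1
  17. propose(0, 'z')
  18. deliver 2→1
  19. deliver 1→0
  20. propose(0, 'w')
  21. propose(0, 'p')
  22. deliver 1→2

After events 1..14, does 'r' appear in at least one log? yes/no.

[1] propose(0,'r') → ∅
[2] deliver 0→1 → N1(back v0 [r])
[3] deliver 1→0 → N0(prim v0 [r])
[4] deliver 0→2 → N2(back v0 [r])
[5] deliver 2→0 → ∅
[6] timeout(0) → N0(back v1 [r])
[7] deliver 0→1 → N1(prim v1 [r])
[8] deliver 1→0 → ∅
[9] propose(2,'x') → ∅
[10] deliver 2→0 → ∅
[11] deliver 0→2 → N2(back v1 [r])
[12] timeout(2) → N2(prim v2 [r])
[13] timeout(0) → N0(back v2 [r])
[14] propose(1,'x') → ∅

yes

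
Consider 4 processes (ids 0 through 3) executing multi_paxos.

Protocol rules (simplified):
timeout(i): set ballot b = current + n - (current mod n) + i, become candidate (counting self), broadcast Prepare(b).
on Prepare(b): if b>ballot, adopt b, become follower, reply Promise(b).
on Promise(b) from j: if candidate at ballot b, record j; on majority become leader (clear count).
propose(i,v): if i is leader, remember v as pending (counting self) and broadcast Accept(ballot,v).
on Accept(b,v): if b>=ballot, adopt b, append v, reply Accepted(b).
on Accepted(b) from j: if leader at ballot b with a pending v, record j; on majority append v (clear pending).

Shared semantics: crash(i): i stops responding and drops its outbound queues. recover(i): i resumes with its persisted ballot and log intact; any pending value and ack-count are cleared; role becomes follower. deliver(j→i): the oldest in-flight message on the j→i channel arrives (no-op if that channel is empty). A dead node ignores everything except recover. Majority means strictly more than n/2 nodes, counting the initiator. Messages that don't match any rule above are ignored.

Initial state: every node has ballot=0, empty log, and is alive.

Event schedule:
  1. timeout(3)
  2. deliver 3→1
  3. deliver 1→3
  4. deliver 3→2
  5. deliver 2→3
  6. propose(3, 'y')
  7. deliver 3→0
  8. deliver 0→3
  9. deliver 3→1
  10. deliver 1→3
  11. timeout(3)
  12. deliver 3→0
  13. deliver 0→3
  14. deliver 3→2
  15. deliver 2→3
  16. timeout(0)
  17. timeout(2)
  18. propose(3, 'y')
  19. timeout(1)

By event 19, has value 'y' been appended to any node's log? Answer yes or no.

yes

1. timeout(3):  <3:cand b7 ->
2. deliver 3→1:  <1:foll b7 ->
3. deliver 1→3:  nop
4. deliver 3→2:  <2:foll b7 ->
5. deliver 2→3:  <3:lead b7 ->
6. propose(3,'y'):  nop
7. deliver 3→0:  <0:foll b7 ->
8. deliver 0→3:  nop
9. deliver 3→1:  <1:foll b7 y>
10. deliver 1→3:  nop
11. timeout(3):  <3:cand b11 ->
12. deliver 3→0:  <0:foll b7 y>
13. deliver 0→3:  nop
14. deliver 3→2:  <2:foll b7 y>
15. deliver 2→3:  nop
16. timeout(0):  <0:cand b8 y>
17. timeout(2):  <2:cand b10 y>
18. propose(3,'y'):  nop
19. timeout(1):  <1:cand b9 y>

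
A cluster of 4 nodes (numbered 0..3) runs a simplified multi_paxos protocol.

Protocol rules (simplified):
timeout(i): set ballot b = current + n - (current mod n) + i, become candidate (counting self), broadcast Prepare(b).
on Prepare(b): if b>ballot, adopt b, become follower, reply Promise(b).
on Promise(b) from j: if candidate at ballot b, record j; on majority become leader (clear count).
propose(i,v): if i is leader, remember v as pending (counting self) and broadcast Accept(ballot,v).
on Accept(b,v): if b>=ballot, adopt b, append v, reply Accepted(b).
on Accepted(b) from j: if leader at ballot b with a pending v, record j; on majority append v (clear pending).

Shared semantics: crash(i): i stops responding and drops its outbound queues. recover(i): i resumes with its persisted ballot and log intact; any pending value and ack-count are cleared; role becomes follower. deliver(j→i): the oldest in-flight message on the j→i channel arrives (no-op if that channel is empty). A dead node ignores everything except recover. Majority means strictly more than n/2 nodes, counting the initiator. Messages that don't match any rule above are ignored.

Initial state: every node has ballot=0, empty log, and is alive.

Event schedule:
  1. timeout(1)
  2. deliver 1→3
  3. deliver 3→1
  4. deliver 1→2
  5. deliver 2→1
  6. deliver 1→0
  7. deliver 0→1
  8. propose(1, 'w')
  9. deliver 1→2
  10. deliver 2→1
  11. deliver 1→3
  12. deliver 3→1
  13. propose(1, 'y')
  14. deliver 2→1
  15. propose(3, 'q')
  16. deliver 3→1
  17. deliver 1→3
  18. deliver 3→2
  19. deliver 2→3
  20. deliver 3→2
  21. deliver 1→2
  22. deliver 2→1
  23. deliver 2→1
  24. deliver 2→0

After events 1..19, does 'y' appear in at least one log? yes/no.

[1] timeout(1) → N1(cand b5 [-])
[2] deliver 1→3 → N3(foll b5 [-])
[3] deliver 3→1 → ∅
[4] deliver 1→2 → N2(foll b5 [-])
[5] deliver 2→1 → N1(lead b5 [-])
[6] deliver 1→0 → N0(foll b5 [-])
[7] deliver 0→1 → ∅
[8] propose(1,'w') → ∅
[9] deliver 1→2 → N2(foll b5 [w])
[10] deliver 2→1 → ∅
[11] deliver 1→3 → N3(foll b5 [w])
[12] deliver 3→1 → N1(lead b5 [w])
[13] propose(1,'y') → ∅
[14] deliver 2→1 → ∅
[15] propose(3,'q') → ∅
[16] deliver 3→1 → ∅
[17] deliver 1→3 → N3(foll b5 [w,y])
[18] deliver 3→2 → ∅
[19] deliver 2→3 → ∅

yes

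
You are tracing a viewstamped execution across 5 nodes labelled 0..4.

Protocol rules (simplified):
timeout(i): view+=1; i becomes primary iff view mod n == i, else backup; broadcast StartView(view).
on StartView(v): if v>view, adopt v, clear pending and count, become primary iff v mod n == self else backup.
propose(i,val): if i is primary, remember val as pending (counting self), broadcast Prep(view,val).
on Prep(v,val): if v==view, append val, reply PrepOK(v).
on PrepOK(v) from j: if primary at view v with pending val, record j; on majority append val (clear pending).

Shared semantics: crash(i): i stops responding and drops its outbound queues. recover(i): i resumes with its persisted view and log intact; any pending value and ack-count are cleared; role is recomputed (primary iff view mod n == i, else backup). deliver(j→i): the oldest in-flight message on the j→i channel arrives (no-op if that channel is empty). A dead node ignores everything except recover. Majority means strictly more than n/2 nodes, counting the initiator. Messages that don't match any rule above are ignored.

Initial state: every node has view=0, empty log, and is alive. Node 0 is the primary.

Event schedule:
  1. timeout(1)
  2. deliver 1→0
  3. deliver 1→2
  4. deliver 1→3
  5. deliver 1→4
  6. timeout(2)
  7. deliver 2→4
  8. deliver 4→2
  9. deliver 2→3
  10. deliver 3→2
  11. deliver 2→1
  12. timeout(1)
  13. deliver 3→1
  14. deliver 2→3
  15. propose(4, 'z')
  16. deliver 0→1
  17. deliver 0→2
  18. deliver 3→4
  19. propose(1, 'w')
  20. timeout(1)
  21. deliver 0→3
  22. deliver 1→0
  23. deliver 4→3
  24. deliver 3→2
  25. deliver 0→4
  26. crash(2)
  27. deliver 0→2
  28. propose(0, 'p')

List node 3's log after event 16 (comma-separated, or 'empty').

step 1 timeout(1): 1={prim,v=1,log=-}
step 2 deliver 1→0: 0={back,v=1,log=-}
step 3 deliver 1→2: 2={back,v=1,log=-}
step 4 deliver 1→3: 3={back,v=1,log=-}
step 5 deliver 1→4: 4={back,v=1,log=-}
step 6 timeout(2): 2={prim,v=2,log=-}
step 7 deliver 2→4: 4={back,v=2,log=-}
step 8 deliver 4→2: —
step 9 deliver 2→3: 3={back,v=2,log=-}
step 10 deliver 3→2: —
step 11 deliver 2→1: 1={back,v=2,log=-}
step 12 timeout(1): 1={back,v=3,log=-}
step 13 deliver 3→1: —
step 14 deliver 2→3: —
step 15 propose(4,'z'): —
step 16 deliver 0→1: —

empty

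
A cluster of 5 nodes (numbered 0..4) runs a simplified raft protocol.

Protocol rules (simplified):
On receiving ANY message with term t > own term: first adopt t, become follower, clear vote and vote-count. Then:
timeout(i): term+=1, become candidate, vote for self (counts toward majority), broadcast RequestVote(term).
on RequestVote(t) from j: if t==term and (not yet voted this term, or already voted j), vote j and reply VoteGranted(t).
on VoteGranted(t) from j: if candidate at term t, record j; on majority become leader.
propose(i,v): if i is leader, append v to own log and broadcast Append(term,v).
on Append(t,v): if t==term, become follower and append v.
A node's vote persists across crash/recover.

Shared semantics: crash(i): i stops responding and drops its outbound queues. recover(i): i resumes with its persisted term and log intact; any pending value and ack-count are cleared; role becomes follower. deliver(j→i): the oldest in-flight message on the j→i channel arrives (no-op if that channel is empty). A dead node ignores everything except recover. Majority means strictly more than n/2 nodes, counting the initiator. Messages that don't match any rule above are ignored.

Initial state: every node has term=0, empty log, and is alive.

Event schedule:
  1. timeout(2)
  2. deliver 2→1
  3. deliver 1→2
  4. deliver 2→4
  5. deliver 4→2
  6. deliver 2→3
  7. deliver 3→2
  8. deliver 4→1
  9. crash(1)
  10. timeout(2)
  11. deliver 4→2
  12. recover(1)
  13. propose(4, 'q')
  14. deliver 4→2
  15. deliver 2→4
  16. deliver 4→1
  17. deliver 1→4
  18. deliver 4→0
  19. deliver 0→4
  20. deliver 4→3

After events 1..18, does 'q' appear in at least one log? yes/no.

after 1 — timeout(2): n2:cand/t1/[-]
after 2 — deliver 2→1: n1:foll/t1/[-]
after 3 — deliver 1→2: ·
after 4 — deliver 2→4: n4:foll/t1/[-]
after 5 — deliver 4→2: n2:lead/t1/[-]
after 6 — deliver 2→3: n3:foll/t1/[-]
after 7 — deliver 3→2: ·
after 8 — deliver 4→1: ·
after 9 — crash(1): n1:✗foll/t1/[-]
after 10 — timeout(2): n2:cand/t2/[-]
after 11 — deliver 4→2: ·
after 12 — recover(1): n1:foll/t1/[-]
after 13 — propose(4,'q'): ·
after 14 — deliver 4→2: ·
after 15 — deliver 2→4: n4:foll/t2/[-]
after 16 — deliver 4→1: ·
after 17 — deliver 1→4: ·
after 18 — deliver 4→0: ·

no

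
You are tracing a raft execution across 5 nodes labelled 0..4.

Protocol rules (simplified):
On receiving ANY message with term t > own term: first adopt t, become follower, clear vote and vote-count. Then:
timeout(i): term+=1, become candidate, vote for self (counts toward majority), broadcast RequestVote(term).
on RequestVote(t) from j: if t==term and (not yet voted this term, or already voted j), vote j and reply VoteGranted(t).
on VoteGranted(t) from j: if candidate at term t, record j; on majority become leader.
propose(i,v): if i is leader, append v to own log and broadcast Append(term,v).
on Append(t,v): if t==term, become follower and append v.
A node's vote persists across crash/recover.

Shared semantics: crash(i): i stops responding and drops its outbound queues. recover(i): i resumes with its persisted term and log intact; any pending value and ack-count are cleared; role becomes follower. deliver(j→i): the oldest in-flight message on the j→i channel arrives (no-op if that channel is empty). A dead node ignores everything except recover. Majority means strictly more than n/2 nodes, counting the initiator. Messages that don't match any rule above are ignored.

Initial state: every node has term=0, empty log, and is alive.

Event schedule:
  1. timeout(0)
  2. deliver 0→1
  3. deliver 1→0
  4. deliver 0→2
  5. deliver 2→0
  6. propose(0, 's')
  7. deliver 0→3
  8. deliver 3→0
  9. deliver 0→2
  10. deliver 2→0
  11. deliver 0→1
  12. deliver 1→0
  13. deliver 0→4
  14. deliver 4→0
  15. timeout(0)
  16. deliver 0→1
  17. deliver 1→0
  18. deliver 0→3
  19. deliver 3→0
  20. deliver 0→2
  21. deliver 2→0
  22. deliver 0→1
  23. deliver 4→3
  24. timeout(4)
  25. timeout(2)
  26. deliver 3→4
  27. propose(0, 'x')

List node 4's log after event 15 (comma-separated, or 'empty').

[1] timeout(0) → N0(cand t1 [-])
[2] deliver 0→1 → N1(foll t1 [-])
[3] deliver 1→0 → ∅
[4] deliver 0→2 → N2(foll t1 [-])
[5] deliver 2→0 → N0(lead t1 [-])
[6] propose(0,'s') → N0(lead t1 [s])
[7] deliver 0→3 → N3(foll t1 [-])
[8] deliver 3→0 → ∅
[9] deliver 0→2 → N2(foll t1 [s])
[10] deliver 2→0 → ∅
[11] deliver 0→1 → N1(foll t1 [s])
[12] deliver 1→0 → ∅
[13] deliver 0→4 → N4(foll t1 [-])
[14] deliver 4→0 → ∅
[15] timeout(0) → N0(cand t2 [s])

empty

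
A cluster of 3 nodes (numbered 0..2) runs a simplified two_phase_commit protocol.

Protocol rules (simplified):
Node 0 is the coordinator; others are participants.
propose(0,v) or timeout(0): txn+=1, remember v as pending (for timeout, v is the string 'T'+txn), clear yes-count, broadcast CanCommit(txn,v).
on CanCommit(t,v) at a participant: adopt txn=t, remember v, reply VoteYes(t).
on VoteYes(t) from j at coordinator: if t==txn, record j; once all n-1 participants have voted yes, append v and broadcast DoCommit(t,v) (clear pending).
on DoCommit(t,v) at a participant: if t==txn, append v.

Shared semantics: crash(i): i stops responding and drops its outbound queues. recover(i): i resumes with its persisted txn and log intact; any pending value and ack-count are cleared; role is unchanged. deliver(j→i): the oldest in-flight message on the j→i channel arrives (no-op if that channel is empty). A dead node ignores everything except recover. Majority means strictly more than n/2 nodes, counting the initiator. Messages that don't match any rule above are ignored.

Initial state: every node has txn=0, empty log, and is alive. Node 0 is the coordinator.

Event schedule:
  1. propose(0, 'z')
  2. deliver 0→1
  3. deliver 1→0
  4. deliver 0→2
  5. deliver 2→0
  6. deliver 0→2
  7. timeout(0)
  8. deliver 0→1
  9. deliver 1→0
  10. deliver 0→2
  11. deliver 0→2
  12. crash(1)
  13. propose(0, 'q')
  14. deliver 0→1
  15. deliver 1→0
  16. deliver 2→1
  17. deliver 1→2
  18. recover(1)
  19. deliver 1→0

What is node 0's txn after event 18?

3

1. propose(0,'z'):  <0:coor t1 ->
2. deliver 0→1:  <1:part t1 ->
3. deliver 1→0:  nop
4. deliver 0→2:  <2:part t1 ->
5. deliver 2→0:  <0:coor t1 z>
6. deliver 0→2:  <2:part t1 z>
7. timeout(0):  <0:coor t2 z>
8. deliver 0→1:  <1:part t1 z>
9. deliver 1→0:  nop
10. deliver 0→2:  <2:part t2 z>
11. deliver 0→2:  nop
12. crash(1):  <1:✗part t1 z>
13. propose(0,'q'):  <0:coor t3 z>
14. deliver 0→1:  nop
15. deliver 1→0:  nop
16. deliver 2→1:  nop
17. deliver 1→2:  nop
18. recover(1):  <1:part t1 z>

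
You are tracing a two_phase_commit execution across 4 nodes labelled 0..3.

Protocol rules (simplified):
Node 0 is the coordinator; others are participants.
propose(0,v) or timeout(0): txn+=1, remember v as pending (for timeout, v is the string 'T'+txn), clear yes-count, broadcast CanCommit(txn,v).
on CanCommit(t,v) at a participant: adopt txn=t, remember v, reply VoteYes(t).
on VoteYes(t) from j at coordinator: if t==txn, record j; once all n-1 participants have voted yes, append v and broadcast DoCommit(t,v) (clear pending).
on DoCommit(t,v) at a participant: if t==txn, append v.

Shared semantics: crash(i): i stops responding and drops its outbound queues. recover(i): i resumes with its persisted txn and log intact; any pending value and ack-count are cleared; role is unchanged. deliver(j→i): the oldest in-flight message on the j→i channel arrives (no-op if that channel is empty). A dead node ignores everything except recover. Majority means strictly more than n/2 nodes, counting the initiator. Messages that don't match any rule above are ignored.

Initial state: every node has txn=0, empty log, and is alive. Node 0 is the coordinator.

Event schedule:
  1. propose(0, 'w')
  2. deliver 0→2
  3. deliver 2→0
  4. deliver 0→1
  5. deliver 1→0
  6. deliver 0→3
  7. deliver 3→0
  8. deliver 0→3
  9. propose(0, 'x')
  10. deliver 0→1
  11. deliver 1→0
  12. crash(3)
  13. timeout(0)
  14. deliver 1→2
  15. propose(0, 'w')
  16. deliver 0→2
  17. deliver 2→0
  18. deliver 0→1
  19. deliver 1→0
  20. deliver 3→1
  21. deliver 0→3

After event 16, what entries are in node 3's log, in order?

1. propose(0,'w'):  <0:coor t1 ->
2. deliver 0→2:  <2:part t1 ->
3. deliver 2→0:  nop
4. deliver 0→1:  <1:part t1 ->
5. deliver 1→0:  nop
6. deliver 0→3:  <3:part t1 ->
7. deliver 3→0:  <0:coor t1 w>
8. deliver 0→3:  <3:part t1 w>
9. propose(0,'x'):  <0:coor t2 w>
10. deliver 0→1:  <1:part t1 w>
11. deliver 1→0:  nop
12. crash(3):  <3:✗part t1 w>
13. timeout(0):  <0:coor t3 w>
14. deliver 1→2:  nop
15. propose(0,'w'):  <0:coor t4 w>
16. deliver 0→2:  <2:part t1 w>

w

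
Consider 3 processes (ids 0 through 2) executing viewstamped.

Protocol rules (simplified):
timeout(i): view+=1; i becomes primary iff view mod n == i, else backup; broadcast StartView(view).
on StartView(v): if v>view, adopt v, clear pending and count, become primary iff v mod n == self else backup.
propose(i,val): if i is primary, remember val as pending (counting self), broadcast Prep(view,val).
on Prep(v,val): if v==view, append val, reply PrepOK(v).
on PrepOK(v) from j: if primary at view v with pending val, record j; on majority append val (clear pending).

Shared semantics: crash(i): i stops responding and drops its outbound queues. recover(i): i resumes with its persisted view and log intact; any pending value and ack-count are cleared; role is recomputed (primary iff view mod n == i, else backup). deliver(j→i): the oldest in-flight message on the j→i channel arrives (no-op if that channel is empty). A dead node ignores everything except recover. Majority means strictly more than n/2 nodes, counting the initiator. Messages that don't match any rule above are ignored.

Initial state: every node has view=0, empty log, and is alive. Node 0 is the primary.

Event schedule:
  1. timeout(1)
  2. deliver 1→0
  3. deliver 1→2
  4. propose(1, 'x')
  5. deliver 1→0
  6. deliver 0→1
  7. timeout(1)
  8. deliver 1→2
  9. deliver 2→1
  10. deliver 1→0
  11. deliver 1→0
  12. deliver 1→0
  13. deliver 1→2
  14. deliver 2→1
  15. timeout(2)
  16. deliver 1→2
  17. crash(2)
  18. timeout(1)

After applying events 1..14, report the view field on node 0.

after 1 — timeout(1): n1:prim/v1/[-]
after 2 — deliver 1→0: n0:back/v1/[-]
after 3 — deliver 1→2: n2:back/v1/[-]
after 4 — propose(1,'x'): ·
after 5 — deliver 1→0: n0:back/v1/[x]
after 6 — deliver 0→1: n1:prim/v1/[x]
after 7 — timeout(1): n1:back/v2/[x]
after 8 — deliver 1→2: n2:back/v1/[x]
after 9 — deliver 2→1: ·
after 10 — deliver 1→0: n0:back/v2/[x]
after 11 — deliver 1→0: ·
after 12 — deliver 1→0: ·
after 13 — deliver 1→2: n2:prim/v2/[x]
after 14 — deliver 2→1: ·

2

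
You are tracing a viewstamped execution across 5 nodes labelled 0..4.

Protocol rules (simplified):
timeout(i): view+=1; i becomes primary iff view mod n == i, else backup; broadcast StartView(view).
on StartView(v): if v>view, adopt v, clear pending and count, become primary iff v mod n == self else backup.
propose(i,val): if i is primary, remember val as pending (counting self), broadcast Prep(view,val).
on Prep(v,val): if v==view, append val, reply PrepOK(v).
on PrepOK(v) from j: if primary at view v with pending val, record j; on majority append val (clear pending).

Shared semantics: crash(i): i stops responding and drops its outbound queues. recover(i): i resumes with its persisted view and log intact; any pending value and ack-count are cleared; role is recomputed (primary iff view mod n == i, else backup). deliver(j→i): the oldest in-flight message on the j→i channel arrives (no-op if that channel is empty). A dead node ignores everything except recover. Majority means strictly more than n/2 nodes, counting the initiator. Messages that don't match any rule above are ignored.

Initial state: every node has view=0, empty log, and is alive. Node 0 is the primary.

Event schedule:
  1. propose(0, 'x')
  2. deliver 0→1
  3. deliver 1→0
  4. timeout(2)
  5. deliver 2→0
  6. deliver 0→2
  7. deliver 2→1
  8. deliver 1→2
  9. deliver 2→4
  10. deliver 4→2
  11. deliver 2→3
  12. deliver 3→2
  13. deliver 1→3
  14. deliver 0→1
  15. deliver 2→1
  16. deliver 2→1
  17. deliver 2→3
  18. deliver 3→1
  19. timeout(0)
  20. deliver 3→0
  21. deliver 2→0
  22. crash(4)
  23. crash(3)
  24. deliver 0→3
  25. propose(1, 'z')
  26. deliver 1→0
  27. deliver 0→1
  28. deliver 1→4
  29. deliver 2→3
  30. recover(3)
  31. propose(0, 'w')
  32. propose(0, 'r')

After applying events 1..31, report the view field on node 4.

1

after 1 — propose(0,'x'): ·
after 2 — deliver 0→1: n1:back/v0/[x]
after 3 — deliver 1→0: ·
after 4 — timeout(2): n2:back/v1/[-]
after 5 — deliver 2→0: n0:back/v1/[-]
after 6 — deliver 0→2: ·
after 7 — deliver 2→1: n1:prim/v1/[x]
after 8 — deliver 1→2: ·
after 9 — deliver 2→4: n4:back/v1/[-]
after 10 — deliver 4→2: ·
after 11 — deliver 2→3: n3:back/v1/[-]
after 12 — deliver 3→2: ·
after 13 — deliver 1→3: ·
after 14 — deliver 0→1: ·
after 15 — deliver 2→1: ·
after 16 — deliver 2→1: ·
after 17 — deliver 2→3: ·
after 18 — deliver 3→1: ·
after 19 — timeout(0): n0:back/v2/[-]
after 20 — deliver 3→0: ·
after 21 — deliver 2→0: ·
after 22 — crash(4): n4:✗back/v1/[-]
after 23 — crash(3): n3:✗back/v1/[-]
after 24 — deliver 0→3: ·
after 25 — propose(1,'z'): ·
after 26 — deliver 1→0: ·
after 27 — deliver 0→1: n1:back/v2/[x]
after 28 — deliver 1→4: ·
after 29 — deliver 2→3: ·
after 30 — recover(3): n3:back/v1/[-]
after 31 — propose(0,'w'): ·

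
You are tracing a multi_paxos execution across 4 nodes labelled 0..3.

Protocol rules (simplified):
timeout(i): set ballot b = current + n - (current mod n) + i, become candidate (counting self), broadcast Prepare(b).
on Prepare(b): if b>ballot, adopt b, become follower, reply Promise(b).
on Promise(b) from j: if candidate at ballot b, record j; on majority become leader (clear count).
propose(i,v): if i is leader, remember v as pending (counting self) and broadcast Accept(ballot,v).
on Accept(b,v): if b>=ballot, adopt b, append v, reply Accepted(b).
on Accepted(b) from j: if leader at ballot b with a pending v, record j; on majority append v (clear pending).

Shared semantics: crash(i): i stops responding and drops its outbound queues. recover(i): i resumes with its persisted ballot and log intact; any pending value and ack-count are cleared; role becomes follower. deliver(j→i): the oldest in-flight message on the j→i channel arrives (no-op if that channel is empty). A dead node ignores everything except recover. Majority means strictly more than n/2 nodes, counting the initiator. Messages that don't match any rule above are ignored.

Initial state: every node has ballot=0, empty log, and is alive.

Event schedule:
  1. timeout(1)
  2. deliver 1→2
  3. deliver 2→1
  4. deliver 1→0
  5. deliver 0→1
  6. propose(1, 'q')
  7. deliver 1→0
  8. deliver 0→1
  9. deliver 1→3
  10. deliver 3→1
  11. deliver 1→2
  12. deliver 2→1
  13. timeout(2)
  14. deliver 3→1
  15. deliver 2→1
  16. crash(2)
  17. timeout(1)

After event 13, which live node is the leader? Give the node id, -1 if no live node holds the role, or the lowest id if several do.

1

[1] timeout(1) → N1(cand b5 [-])
[2] deliver 1→2 → N2(foll b5 [-])
[3] deliver 2→1 → ∅
[4] deliver 1→0 → N0(foll b5 [-])
[5] deliver 0→1 → N1(lead b5 [-])
[6] propose(1,'q') → ∅
[7] deliver 1→0 → N0(foll b5 [q])
[8] deliver 0→1 → ∅
[9] deliver 1→3 → N3(foll b5 [-])
[10] deliver 3→1 → ∅
[11] deliver 1→2 → N2(foll b5 [q])
[12] deliver 2→1 → N1(lead b5 [q])
[13] timeout(2) → N2(cand b10 [q])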